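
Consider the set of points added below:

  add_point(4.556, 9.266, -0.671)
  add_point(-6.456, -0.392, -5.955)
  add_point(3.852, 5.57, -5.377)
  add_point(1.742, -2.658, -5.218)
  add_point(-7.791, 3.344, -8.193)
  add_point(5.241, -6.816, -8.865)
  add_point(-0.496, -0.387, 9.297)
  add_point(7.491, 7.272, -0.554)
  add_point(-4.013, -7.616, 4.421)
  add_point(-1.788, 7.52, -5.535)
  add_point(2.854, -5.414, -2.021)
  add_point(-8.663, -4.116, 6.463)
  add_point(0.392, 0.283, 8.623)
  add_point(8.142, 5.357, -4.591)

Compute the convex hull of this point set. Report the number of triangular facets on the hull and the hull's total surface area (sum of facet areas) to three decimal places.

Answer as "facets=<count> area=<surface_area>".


Points on the hull: [0, 1, 2, 4, 5, 6, 7, 8, 9, 10, 11, 12, 13] (13 of 14).

Area of each hull facet:
  f1: (p8, p6, p11) → 27.4121
  f2: (p2, p5, p13) → 28.1053
  f3: (p2, p4, p5) → 78.1271
  f4: (p9, p4, p11) → 64.0556
  f5: (p9, p2, p4) → 19.1996
  f6: (p9, p2, p13) → 4.1132
  f7: (p10, p8, p5) → 21.2268
  f8: (p10, p8, p6) → 45.2523
  f9: (p1, p4, p5) → 26.3389
  f10: (p1, p8, p5) → 85.0410
  f11: (p1, p4, p11) → 22.8374
  f12: (p1, p8, p11) → 38.9523
  f13: (p0, p6, p11) → 65.0517
  f14: (p0, p9, p11) → 73.8865
  f15: (p0, p9, p13) → 26.9398
  f16: (p7, p0, p13) → 7.5720
  f17: (p7, p5, p13) → 22.7448
  f18: (p7, p10, p5) → 49.4468
  f19: (p12, p0, p6) → 3.7616
  f20: (p12, p7, p0) → 23.8661
  f21: (p12, p10, p6) → 7.5182
  f22: (p12, p7, p10) → 74.4563
Σ area = 815.905

Euler: V−E+F = 13−33+22 = 2.

facets=22 area=815.905


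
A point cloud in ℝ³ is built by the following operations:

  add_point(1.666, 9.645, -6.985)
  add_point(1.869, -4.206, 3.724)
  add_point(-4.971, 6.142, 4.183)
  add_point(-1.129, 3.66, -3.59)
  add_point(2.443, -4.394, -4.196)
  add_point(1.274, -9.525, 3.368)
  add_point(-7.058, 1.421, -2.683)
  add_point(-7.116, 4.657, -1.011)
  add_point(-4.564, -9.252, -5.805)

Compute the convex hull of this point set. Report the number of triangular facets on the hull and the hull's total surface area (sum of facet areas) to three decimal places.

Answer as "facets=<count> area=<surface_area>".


Extreme-point indices: [0, 1, 2, 4, 5, 6, 7, 8] — 8 of 9 on the boundary.

Triangle areas on the boundary:
  f1: (p2, p0, p7) → 34.0180
  f2: (p8, p0, p4) → 54.9416
  f3: (p8, p5, p4) → 38.5801
  f4: (p8, p5, p2) → 90.3100
  f5: (p1, p2, p0) → 83.2033
  f6: (p1, p5, p2) → 21.3216
  f7: (p1, p0, p4) → 56.1306
  f8: (p1, p5, p4) → 21.2320
  f9: (p6, p0, p7) → 21.1862
  f10: (p6, p8, p0) → 67.6529
  f11: (p6, p2, p7) → 8.2113
  f12: (p6, p8, p2) → 35.8653
Σ area = 532.653

Check V−E+F: 8 − 18 + 12 = 2.

facets=12 area=532.653


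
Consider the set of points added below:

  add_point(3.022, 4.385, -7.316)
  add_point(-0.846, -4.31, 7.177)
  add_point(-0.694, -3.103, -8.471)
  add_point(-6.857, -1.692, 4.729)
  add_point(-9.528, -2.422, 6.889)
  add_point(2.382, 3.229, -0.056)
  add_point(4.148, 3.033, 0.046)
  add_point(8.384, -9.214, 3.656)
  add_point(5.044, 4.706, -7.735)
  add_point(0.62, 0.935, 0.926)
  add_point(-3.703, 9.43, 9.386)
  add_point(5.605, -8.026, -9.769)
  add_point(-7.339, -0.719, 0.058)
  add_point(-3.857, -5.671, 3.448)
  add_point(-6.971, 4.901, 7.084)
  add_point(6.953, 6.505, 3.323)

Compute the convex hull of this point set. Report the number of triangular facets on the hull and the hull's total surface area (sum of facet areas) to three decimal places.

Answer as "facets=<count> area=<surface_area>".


Hull vertices (12/16): indices [0, 1, 2, 4, 7, 8, 10, 11, 12, 13, 14, 15].

Area of each hull facet:
  f1: (p15, p10, p7) → 94.9882
  f2: (p1, p7, p4) → 21.2225
  f3: (p1, p10, p4) → 57.9624
  f4: (p1, p10, p7) → 59.6707
  f5: (p13, p7, p4) → 24.6363
  f6: (p13, p11, p4) → 28.7808
  f7: (p13, p11, p7) → 85.2606
  f8: (p14, p10, p4) → 10.4317
  f9: (p14, p0, p10) → 52.9444
  f10: (p2, p11, p4) → 59.9905
  f11: (p8, p15, p10) → 66.7436
  f12: (p8, p0, p10) → 17.0790
  f13: (p8, p11, p7) → 88.6383
  f14: (p8, p15, p7) → 89.0429
  f15: (p8, p2, p11) → 39.3222
  f16: (p8, p2, p0) → 7.4499
  f17: (p12, p14, p4) → 27.3504
  f18: (p12, p2, p4) → 22.0041
  f19: (p12, p14, p0) → 60.9361
  f20: (p12, p2, p0) → 46.6917
Σ area = 961.146

Check V−E+F: 12 − 30 + 20 = 2.

facets=20 area=961.146


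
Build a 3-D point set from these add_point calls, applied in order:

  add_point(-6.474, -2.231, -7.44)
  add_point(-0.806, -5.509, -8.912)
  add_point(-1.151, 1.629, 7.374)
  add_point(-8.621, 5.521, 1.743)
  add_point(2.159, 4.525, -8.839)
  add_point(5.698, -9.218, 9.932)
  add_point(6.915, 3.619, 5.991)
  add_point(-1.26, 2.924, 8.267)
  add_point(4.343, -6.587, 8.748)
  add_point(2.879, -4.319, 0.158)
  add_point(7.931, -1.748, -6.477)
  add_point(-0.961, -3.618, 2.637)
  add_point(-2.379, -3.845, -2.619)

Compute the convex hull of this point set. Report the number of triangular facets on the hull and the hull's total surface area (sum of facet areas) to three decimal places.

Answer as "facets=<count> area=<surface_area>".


facets=12 area=832.345

8 of the 13 inputs are extreme points: [0, 1, 3, 4, 5, 6, 7, 10].

Facet areas (half cross-product norm):
  f1: (p1, p5, p10) → 89.1077
  f2: (p6, p5, p10) → 91.2996
  f3: (p0, p5, p3) → 130.4352
  f4: (p0, p1, p5) → 67.2025
  f5: (p4, p6, p3) → 105.8309
  f6: (p4, p6, p10) → 59.9923
  f7: (p4, p0, p3) → 66.6341
  f8: (p4, p1, p10) → 40.2542
  f9: (p4, p0, p1) → 34.1631
  f10: (p7, p5, p3) → 54.2942
  f11: (p7, p6, p3) → 37.4442
  f12: (p7, p6, p5) → 55.6875
Σ area = 832.345

Euler characteristic 8−18+12 = 2 ✓


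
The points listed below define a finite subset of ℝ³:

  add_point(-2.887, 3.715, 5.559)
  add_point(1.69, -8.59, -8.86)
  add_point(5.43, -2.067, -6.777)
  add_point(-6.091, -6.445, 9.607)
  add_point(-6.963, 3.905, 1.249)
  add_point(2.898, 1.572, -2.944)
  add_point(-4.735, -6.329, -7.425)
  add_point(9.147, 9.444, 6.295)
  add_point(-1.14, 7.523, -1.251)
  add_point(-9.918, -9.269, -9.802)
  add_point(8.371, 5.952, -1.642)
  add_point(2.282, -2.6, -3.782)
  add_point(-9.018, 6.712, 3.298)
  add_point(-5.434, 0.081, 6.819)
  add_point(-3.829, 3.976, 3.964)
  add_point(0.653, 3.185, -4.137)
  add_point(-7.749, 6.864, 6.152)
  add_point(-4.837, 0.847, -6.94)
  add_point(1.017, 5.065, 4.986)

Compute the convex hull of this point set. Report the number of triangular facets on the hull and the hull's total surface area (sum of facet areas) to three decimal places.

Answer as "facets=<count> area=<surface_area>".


Hull vertices (10/19): indices [1, 2, 3, 7, 8, 9, 10, 12, 16, 17].

Facet areas (half cross-product norm):
  f1: (p1, p3, p9) → 111.9935
  f2: (p1, p3, p7) → 212.1897
  f3: (p16, p3, p7) → 118.3271
  f4: (p17, p1, p9) → 58.8574
  f5: (p10, p8, p7) → 41.9919
  f6: (p10, p17, p8) → 44.5230
  f7: (p12, p8, p7) → 53.7458
  f8: (p12, p16, p7) → 24.3013
  f9: (p12, p17, p8) → 43.2505
  f10: (p12, p17, p9) → 64.8516
  f11: (p12, p3, p9) → 140.6510
  f12: (p12, p16, p3) → 21.0766
  f13: (p2, p17, p1) → 40.4546
  f14: (p2, p10, p17) → 53.0494
  f15: (p2, p1, p7) → 38.0897
  f16: (p2, p10, p7) → 24.9049
Σ area = 1092.258

Euler: V−E+F = 10−24+16 = 2.

facets=16 area=1092.258


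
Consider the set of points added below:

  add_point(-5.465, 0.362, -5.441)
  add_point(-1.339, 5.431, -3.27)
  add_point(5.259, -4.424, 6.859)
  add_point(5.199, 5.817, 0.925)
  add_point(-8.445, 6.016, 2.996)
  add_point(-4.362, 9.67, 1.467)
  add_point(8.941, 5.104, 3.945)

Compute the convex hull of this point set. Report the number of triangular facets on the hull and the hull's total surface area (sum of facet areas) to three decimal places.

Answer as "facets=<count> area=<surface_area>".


Extreme-point indices: [0, 1, 2, 3, 4, 5, 6] — 7 of 7 on the boundary.

Triangle areas on the boundary:
  f1: (p2, p6, p4) → 88.7957
  f2: (p0, p2, p4) → 87.1725
  f3: (p0, p2, p6) → 87.8498
  f4: (p5, p6, p4) → 36.9284
  f5: (p5, p0, p4) → 30.0248
  f6: (p1, p5, p0) → 22.2355
  f7: (p3, p0, p6) → 18.0051
  f8: (p3, p1, p0) → 18.8563
  f9: (p3, p5, p6) → 17.0094
  f10: (p3, p1, p5) → 27.3595
Σ area = 434.237

Check V−E+F: 7 − 15 + 10 = 2.

facets=10 area=434.237


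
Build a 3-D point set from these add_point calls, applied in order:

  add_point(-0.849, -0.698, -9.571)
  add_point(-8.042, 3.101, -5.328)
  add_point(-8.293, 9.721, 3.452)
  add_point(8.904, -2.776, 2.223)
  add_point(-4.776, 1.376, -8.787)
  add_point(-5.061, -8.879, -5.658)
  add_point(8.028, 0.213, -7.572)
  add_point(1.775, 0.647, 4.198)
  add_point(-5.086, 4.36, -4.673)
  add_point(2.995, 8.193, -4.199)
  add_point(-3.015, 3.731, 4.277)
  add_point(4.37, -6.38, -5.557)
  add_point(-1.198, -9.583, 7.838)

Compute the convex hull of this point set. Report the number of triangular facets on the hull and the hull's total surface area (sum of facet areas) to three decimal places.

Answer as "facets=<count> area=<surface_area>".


facets=20 area=921.157

Extreme-point indices: [0, 1, 2, 3, 4, 5, 6, 7, 9, 10, 11, 12] — 12 of 13 on the boundary.

Area of each hull facet:
  f1: (p9, p3, p2) → 94.6265
  f2: (p7, p3, p2) → 22.1810
  f3: (p7, p12, p3) → 45.7622
  f4: (p5, p12, p2) → 139.0386
  f5: (p6, p9, p3) → 51.4358
  f6: (p6, p9, p0) → 43.1707
  f7: (p10, p12, p2) → 31.3571
  f8: (p10, p7, p2) → 6.7512
  f9: (p10, p7, p12) → 30.9212
  f10: (p1, p5, p2) → 53.7807
  f11: (p1, p9, p2) → 63.9508
  f12: (p11, p5, p0) → 38.5531
  f13: (p11, p6, p0) → 31.2522
  f14: (p11, p6, p3) → 35.7818
  f15: (p11, p12, p3) → 63.6692
  f16: (p11, p5, p12) → 66.1607
  f17: (p4, p5, p0) → 22.5077
  f18: (p4, p1, p5) → 26.9746
  f19: (p4, p9, p0) → 24.6880
  f20: (p4, p1, p9) → 28.5934
Σ area = 921.157

Euler characteristic 12−30+20 = 2 ✓


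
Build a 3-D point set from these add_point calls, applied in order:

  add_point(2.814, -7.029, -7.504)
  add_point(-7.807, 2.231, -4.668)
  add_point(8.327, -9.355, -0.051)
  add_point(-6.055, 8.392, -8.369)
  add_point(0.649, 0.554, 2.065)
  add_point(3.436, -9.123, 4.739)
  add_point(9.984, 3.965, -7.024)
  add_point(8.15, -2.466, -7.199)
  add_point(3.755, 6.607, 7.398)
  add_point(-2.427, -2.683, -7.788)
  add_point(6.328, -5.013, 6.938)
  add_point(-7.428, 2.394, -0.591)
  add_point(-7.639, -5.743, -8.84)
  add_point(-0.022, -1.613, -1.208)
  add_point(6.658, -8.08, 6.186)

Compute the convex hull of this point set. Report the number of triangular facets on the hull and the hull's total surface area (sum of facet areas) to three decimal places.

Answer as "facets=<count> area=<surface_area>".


Points on the hull: [0, 1, 2, 3, 5, 6, 7, 8, 10, 11, 12, 14] (12 of 15).

Per-facet area ½‖(b−a)×(c−a)‖:
  f1: (p3, p12, p1) → 28.8038
  f2: (p3, p12, p6) → 117.3683
  f3: (p3, p8, p6) → 124.7139
  f4: (p0, p12, p2) → 36.4507
  f5: (p5, p12, p2) → 60.9112
  f6: (p7, p2, p6) → 25.4271
  f7: (p7, p0, p2) → 31.8876
  f8: (p7, p12, p6) → 48.0246
  f9: (p7, p0, p12) → 27.5424
  f10: (p14, p5, p2) → 11.8602
  f11: (p14, p2, p6) → 47.5718
  f12: (p11, p5, p8) → 105.2546
  f13: (p11, p3, p1) → 13.5907
  f14: (p11, p3, p8) → 70.4649
  f15: (p11, p12, p1) → 16.0280
  f16: (p11, p5, p12) → 93.8462
  f17: (p10, p5, p8) → 25.3012
  f18: (p10, p14, p5) → 5.6199
  f19: (p10, p8, p6) → 91.0386
  f20: (p10, p14, p6) → 25.7967
Σ area = 1007.502

Euler: V−E+F = 12−30+20 = 2.

facets=20 area=1007.502


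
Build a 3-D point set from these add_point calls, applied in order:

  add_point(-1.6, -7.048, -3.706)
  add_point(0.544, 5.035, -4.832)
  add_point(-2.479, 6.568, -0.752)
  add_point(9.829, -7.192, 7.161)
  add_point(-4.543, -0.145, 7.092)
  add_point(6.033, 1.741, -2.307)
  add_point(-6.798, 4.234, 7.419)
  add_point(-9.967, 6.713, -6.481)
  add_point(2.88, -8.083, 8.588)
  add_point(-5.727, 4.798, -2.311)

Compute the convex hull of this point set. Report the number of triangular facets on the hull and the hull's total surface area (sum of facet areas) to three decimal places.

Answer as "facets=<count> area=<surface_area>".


facets=14 area=725.929

9 of the 10 inputs are extreme points: [0, 1, 2, 3, 4, 5, 6, 7, 8].

Area of each hull facet:
  f1: (p0, p8, p3) → 46.4934
  f2: (p6, p8, p3) → 49.0682
  f3: (p5, p0, p3) → 77.3891
  f4: (p5, p6, p3) → 109.9508
  f5: (p4, p0, p8) → 65.4809
  f6: (p4, p6, p8) → 9.0915
  f7: (p4, p0, p7) → 97.6498
  f8: (p4, p6, p7) → 35.0765
  f9: (p1, p0, p7) → 66.3672
  f10: (p1, p5, p0) → 39.4911
  f11: (p2, p5, p6) → 43.1888
  f12: (p2, p1, p5) → 17.3473
  f13: (p2, p6, p7) → 44.3279
  f14: (p2, p1, p7) → 25.0065
Σ area = 725.929

Euler characteristic 9−21+14 = 2 ✓


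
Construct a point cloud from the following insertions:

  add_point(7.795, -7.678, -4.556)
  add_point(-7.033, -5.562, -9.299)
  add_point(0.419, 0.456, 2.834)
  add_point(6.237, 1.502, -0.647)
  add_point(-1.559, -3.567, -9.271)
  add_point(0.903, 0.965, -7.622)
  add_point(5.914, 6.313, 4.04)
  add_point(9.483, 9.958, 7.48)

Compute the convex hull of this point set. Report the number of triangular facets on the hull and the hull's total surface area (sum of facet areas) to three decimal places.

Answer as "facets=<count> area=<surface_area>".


Points on the hull: [0, 1, 2, 4, 5, 7] (6 of 8).

Area of each hull facet:
  f1: (p2, p7, p1) → 58.2420
  f2: (p2, p0, p1) → 93.3591
  f3: (p2, p0, p7) → 89.4230
  f4: (p5, p7, p1) → 67.6916
  f5: (p5, p0, p7) → 111.3303
  f6: (p4, p0, p1) → 24.6876
  f7: (p4, p5, p1) → 11.0240
  f8: (p4, p5, p0) → 29.8518
Σ area = 485.609

Check V−E+F: 6 − 12 + 8 = 2.

facets=8 area=485.609


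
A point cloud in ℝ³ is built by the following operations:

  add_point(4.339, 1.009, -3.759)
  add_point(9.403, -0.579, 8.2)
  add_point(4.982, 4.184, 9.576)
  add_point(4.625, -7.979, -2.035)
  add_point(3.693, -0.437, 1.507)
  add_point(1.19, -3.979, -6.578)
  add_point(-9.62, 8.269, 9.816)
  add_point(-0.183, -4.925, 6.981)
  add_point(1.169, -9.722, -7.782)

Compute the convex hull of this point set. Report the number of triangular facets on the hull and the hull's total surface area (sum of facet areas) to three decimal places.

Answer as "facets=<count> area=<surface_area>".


Hull vertices (8/9): indices [0, 1, 2, 3, 5, 6, 7, 8].

Area of each hull facet:
  f1: (p7, p8, p6) → 113.9476
  f2: (p2, p0, p6) → 103.9950
  f3: (p2, p0, p1) → 42.9281
  f4: (p2, p7, p6) → 79.6109
  f5: (p2, p7, p1) → 33.7401
  f6: (p5, p8, p6) → 50.9157
  f7: (p5, p0, p6) → 66.1939
  f8: (p5, p0, p8) → 10.4991
  f9: (p3, p7, p1) → 55.4341
  f10: (p3, p7, p8) → 30.8961
  f11: (p3, p0, p1) → 57.0772
  f12: (p3, p0, p8) → 31.6319
Σ area = 676.870

Euler: V−E+F = 8−18+12 = 2.

facets=12 area=676.870


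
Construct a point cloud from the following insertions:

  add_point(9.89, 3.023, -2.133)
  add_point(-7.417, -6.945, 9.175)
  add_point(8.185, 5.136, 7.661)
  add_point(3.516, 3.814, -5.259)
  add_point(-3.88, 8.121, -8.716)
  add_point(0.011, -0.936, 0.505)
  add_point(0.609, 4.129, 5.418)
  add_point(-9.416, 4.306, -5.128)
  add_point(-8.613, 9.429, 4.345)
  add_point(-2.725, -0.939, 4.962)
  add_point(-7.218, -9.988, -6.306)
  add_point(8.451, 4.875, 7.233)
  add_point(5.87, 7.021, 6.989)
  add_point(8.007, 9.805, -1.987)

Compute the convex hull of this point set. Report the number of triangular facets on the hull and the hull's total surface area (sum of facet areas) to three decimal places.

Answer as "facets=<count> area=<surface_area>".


facets=18 area=1123.544

Points on the hull: [0, 1, 2, 3, 4, 7, 8, 10, 11, 12, 13] (11 of 14).

Per-facet area ½‖(b−a)×(c−a)‖:
  f1: (p1, p10, p7) → 110.1707
  f2: (p1, p10, p0) → 165.2189
  f3: (p8, p1, p7) → 90.5192
  f4: (p4, p10, p7) → 51.8956
  f5: (p4, p8, p7) → 40.8448
  f6: (p3, p10, p0) → 54.6846
  f7: (p3, p4, p0) → 12.0723
  f8: (p3, p4, p10) → 79.9775
  f9: (p11, p1, p0) → 95.5023
  f10: (p11, p2, p1) → 5.5550
  f11: (p12, p8, p1) → 122.8245
  f12: (p12, p2, p1) → 29.6461
  f13: (p13, p4, p8) → 94.5189
  f14: (p13, p12, p8) → 71.8874
  f15: (p13, p4, p0) → 48.1880
  f16: (p13, p12, p2) → 14.4021
  f17: (p13, p11, p0) → 32.9528
  f18: (p13, p11, p2) → 2.6838
Σ area = 1123.544

Euler: V−E+F = 11−27+18 = 2.


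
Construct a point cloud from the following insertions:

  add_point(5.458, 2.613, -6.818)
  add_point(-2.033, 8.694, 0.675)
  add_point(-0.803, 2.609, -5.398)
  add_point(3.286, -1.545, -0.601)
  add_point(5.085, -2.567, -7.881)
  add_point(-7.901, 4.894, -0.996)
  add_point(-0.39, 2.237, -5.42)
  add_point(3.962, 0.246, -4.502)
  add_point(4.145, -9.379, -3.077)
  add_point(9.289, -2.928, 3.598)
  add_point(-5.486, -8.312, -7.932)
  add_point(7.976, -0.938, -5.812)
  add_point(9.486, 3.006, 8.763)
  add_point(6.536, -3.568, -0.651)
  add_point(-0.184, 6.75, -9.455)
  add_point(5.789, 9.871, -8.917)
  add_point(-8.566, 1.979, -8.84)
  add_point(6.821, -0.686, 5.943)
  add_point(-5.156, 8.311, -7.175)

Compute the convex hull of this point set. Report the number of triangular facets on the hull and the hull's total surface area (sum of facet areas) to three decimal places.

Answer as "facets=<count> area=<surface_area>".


13 of the 19 inputs are extreme points: [1, 4, 5, 8, 9, 10, 11, 12, 14, 15, 16, 17, 18].

Area of each hull facet:
  f1: (p1, p15, p12) → 94.3252
  f2: (p5, p1, p12) → 45.7360
  f3: (p18, p1, p15) → 46.1346
  f4: (p18, p5, p16) → 25.9742
  f5: (p18, p5, p1) → 25.5584
  f6: (p17, p5, p12) → 41.9293
  f7: (p14, p4, p15) → 36.5353
  f8: (p14, p18, p16) → 20.9314
  f9: (p14, p18, p15) → 15.1819
  f10: (p11, p4, p8) → 16.2867
  f11: (p11, p15, p12) → 86.8752
  f12: (p11, p4, p15) → 22.2689
  f13: (p10, p17, p8) → 62.5302
  f14: (p10, p17, p5) → 126.3514
  f15: (p10, p5, p16) → 44.0331
  f16: (p10, p4, p8) → 44.1633
  f17: (p10, p14, p16) → 50.7100
  f18: (p10, p14, p4) → 65.0727
  f19: (p9, p11, p12) → 33.4019
  f20: (p9, p11, p8) → 42.9983
  f21: (p9, p17, p12) → 10.0939
  f22: (p9, p17, p8) → 19.7995
Σ area = 976.892

Euler characteristic 13−33+22 = 2 ✓

facets=22 area=976.892


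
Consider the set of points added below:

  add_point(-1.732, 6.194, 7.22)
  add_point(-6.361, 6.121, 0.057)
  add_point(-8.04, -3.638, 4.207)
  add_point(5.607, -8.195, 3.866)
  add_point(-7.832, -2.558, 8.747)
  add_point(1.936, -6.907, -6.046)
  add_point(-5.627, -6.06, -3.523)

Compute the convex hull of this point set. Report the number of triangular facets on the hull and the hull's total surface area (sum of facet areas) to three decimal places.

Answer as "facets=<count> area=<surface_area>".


Points on the hull: [0, 1, 2, 3, 4, 5, 6] (7 of 7).

Triangle areas on the boundary:
  f1: (p5, p0, p3) → 87.6185
  f2: (p1, p5, p0) → 70.7532
  f3: (p4, p3, p2) → 33.5652
  f4: (p4, p0, p3) → 80.3510
  f5: (p4, p1, p2) → 24.7604
  f6: (p4, p1, p0) → 45.0732
  f7: (p6, p3, p2) → 56.1813
  f8: (p6, p5, p3) → 42.6429
  f9: (p6, p1, p2) → 44.9434
  f10: (p6, p1, p5) → 49.4378
Σ area = 535.327

Euler: V−E+F = 7−15+10 = 2.

facets=10 area=535.327


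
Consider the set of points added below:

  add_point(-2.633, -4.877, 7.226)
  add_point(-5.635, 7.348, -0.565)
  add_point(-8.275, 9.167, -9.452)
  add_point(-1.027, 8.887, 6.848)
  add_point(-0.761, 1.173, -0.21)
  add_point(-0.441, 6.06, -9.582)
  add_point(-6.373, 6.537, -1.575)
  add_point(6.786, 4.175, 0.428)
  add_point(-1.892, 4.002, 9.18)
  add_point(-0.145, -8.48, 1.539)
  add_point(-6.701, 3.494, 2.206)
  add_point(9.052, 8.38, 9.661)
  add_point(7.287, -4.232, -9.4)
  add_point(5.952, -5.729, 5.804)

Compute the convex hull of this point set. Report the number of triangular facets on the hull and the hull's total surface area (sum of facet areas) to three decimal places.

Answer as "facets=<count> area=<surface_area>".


facets=18 area=1035.281

Extreme-point indices: [0, 1, 2, 3, 5, 8, 9, 10, 11, 12, 13] — 11 of 14 on the boundary.

Triangle areas on the boundary:
  f1: (p5, p11, p2) → 85.0148
  f2: (p12, p9, p2) → 139.6265
  f3: (p12, p5, p2) → 28.3504
  f4: (p12, p5, p11) → 136.3498
  f5: (p3, p11, p2) → 72.0478
  f6: (p3, p8, p11) → 28.7143
  f7: (p10, p9, p2) → 82.0008
  f8: (p10, p3, p8) → 22.7576
  f9: (p0, p8, p11) → 48.1740
  f10: (p0, p10, p9) → 37.4924
  f11: (p0, p10, p8) → 37.1534
  f12: (p13, p12, p11) → 113.4254
  f13: (p13, p12, p9) → 54.8524
  f14: (p13, p0, p11) → 65.2064
  f15: (p13, p0, p9) → 26.8372
  f16: (p1, p3, p2) → 18.3695
  f17: (p1, p10, p2) → 17.9014
  f18: (p1, p10, p3) → 21.0071
Σ area = 1035.281

Check V−E+F: 11 − 27 + 18 = 2.


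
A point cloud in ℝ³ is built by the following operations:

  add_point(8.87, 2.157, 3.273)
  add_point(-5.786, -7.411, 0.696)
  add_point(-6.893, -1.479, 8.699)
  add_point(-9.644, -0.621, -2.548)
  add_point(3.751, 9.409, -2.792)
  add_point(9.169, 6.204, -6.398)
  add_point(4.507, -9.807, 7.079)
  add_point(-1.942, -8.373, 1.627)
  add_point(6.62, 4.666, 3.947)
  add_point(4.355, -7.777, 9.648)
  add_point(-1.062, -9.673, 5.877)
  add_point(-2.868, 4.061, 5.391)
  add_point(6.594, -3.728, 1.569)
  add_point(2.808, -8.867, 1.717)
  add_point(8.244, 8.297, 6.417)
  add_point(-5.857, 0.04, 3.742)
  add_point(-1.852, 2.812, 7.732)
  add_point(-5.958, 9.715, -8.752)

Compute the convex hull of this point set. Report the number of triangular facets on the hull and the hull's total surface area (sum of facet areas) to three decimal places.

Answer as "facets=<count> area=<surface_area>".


16 of the 18 inputs are extreme points: [0, 1, 2, 3, 4, 5, 6, 7, 9, 10, 11, 12, 13, 14, 16, 17].

Facet areas (half cross-product norm):
  f1: (p17, p13, p5) → 142.8938
  f2: (p2, p14, p9) → 104.6111
  f3: (p2, p17, p3) → 64.6683
  f4: (p0, p9, p6) → 20.6535
  f5: (p0, p14, p9) → 39.3978
  f6: (p0, p14, p5) → 36.2084
  f7: (p10, p13, p6) → 14.1344
  f8: (p10, p9, p6) → 9.2876
  f9: (p10, p2, p9) → 35.7634
  f10: (p12, p13, p5) → 27.5632
  f11: (p12, p13, p6) → 18.2008
  f12: (p12, p0, p5) → 34.0383
  f13: (p12, p0, p6) → 22.8696
  f14: (p4, p14, p5) → 37.2919
  f15: (p4, p17, p5) → 38.0974
  f16: (p4, p17, p14) → 31.7255
  f17: (p1, p17, p3) → 37.3320
  f18: (p1, p17, p13) → 83.9148
  f19: (p1, p2, p3) → 41.3483
  f20: (p1, p10, p2) → 35.1144
  f21: (p11, p17, p14) → 91.9145
  f22: (p11, p2, p17) → 49.1346
  f23: (p7, p10, p13) → 10.5027
  f24: (p7, p1, p13) → 2.4437
  f25: (p7, p1, p10) → 8.1595
  f26: (p16, p2, p14) → 7.9930
  f27: (p16, p11, p14) → 16.4282
  f28: (p16, p11, p2) → 9.4216
Σ area = 1071.112

Check V−E+F: 16 − 42 + 28 = 2.

facets=28 area=1071.112


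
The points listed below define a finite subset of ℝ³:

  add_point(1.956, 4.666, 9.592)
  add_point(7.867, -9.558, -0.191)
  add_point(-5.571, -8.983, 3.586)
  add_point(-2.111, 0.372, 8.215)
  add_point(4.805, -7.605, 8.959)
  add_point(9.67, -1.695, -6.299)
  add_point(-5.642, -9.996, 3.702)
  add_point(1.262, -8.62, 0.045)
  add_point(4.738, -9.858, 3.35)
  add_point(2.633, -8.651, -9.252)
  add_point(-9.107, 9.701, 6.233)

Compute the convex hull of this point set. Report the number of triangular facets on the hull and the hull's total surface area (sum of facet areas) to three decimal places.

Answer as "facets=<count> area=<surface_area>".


Points on the hull: [0, 1, 3, 4, 5, 6, 8, 9, 10] (9 of 11).

Triangle areas on the boundary:
  f1: (p0, p5, p10) → 113.9737
  f2: (p9, p5, p10) → 130.3218
  f3: (p9, p6, p10) → 154.5425
  f4: (p3, p6, p10) → 62.5582
  f5: (p3, p0, p10) → 35.6375
  f6: (p1, p8, p6) → 17.8785
  f7: (p1, p9, p6) → 71.7603
  f8: (p1, p9, p5) → 46.0485
  f9: (p4, p3, p0) → 32.0336
  f10: (p4, p1, p8) → 10.7139
  f11: (p4, p8, p6) → 31.3903
  f12: (p4, p3, p6) → 56.3525
  f13: (p4, p0, p5) → 104.8325
  f14: (p4, p1, p5) → 44.1633
Σ area = 912.207

Check V−E+F: 9 − 21 + 14 = 2.

facets=14 area=912.207


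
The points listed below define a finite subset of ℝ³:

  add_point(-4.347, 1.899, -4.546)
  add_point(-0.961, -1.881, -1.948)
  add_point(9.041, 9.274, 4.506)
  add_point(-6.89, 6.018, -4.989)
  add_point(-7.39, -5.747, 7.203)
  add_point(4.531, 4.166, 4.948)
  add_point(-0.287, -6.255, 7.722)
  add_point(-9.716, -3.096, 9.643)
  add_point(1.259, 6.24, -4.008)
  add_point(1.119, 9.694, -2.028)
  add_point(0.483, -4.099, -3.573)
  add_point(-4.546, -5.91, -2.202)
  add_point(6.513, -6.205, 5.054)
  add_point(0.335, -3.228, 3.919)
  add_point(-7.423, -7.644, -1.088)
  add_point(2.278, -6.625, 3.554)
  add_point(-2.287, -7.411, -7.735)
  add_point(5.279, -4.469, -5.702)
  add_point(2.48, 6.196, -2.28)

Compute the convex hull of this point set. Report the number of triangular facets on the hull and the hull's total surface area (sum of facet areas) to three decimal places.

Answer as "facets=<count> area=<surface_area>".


Hull vertices (12/19): indices [2, 3, 4, 6, 7, 8, 9, 12, 14, 15, 16, 17].

Triangle areas on the boundary:
  f1: (p9, p2, p7) → 104.9399
  f2: (p3, p9, p7) → 80.9445
  f3: (p8, p9, p2) → 19.8030
  f4: (p8, p3, p16) → 57.1868
  f5: (p8, p3, p9) → 16.3361
  f6: (p6, p2, p7) → 90.4025
  f7: (p6, p12, p2) → 56.4908
  f8: (p17, p12, p2) → 84.7527
  f9: (p17, p12, p16) → 43.9855
  f10: (p17, p8, p2) → 68.5141
  f11: (p17, p8, p16) → 48.3314
  f12: (p14, p3, p7) → 83.9047
  f13: (p14, p3, p16) → 57.5773
  f14: (p14, p12, p16) → 62.3663
  f15: (p4, p6, p7) → 12.8645
  f16: (p4, p14, p7) → 13.1939
  f17: (p4, p14, p6) → 30.3115
  f18: (p15, p6, p12) → 10.8470
  f19: (p15, p14, p12) → 2.5652
  f20: (p15, p14, p6) → 26.3837
Σ area = 971.702

Euler characteristic 12−30+20 = 2 ✓

facets=20 area=971.702


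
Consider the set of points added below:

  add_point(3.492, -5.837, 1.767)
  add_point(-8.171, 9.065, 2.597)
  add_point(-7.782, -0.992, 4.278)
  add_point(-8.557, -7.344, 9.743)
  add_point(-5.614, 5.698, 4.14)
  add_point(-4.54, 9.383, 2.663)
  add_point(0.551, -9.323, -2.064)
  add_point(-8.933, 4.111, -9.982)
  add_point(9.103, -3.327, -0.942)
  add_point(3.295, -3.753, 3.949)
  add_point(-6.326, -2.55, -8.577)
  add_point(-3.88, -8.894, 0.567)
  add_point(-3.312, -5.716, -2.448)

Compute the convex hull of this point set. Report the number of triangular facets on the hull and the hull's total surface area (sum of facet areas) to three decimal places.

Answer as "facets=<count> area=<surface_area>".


facets=16 area=837.531

Points on the hull: [0, 1, 3, 5, 6, 7, 8, 9, 10, 11] (10 of 13).

Triangle areas on the boundary:
  f1: (p5, p8, p7) → 134.0540
  f2: (p1, p3, p7) → 121.1305
  f3: (p1, p5, p7) → 24.5456
  f4: (p1, p5, p3) → 32.4851
  f5: (p9, p5, p8) → 55.8920
  f6: (p9, p5, p3) → 103.1735
  f7: (p10, p8, p7) → 56.1909
  f8: (p10, p6, p8) → 59.8140
  f9: (p10, p3, p7) → 64.4815
  f10: (p0, p6, p8) → 18.5717
  f11: (p0, p6, p3) → 42.9697
  f12: (p0, p9, p8) → 10.1164
  f13: (p0, p9, p3) → 20.3285
  f14: (p11, p6, p3) → 14.3839
  f15: (p11, p10, p3) → 50.4032
  f16: (p11, p10, p6) → 28.9903
Σ area = 837.531

Euler: V−E+F = 10−24+16 = 2.


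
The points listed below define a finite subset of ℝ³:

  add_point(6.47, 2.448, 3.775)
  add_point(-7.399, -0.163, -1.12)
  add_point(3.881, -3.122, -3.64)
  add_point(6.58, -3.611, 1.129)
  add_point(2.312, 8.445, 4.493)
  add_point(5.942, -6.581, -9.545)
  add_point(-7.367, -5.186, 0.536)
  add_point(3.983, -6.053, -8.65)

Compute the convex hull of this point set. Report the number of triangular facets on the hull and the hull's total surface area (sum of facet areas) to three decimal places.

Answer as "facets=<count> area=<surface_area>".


facets=10 area=461.307

Points on the hull: [0, 1, 3, 4, 5, 6, 7] (7 of 8).

Facet areas (half cross-product norm):
  f1: (p5, p4, p1) → 119.6596
  f2: (p6, p4, p1) → 33.3956
  f3: (p6, p5, p3) → 77.3142
  f4: (p0, p6, p3) → 46.1991
  f5: (p0, p6, p4) → 58.9563
  f6: (p0, p5, p3) → 28.5207
  f7: (p0, p5, p4) → 50.3834
  f8: (p7, p5, p1) → 3.6428
  f9: (p7, p6, p1) → 38.3245
  f10: (p7, p6, p5) → 4.9107
Σ area = 461.307

Check V−E+F: 7 − 15 + 10 = 2.


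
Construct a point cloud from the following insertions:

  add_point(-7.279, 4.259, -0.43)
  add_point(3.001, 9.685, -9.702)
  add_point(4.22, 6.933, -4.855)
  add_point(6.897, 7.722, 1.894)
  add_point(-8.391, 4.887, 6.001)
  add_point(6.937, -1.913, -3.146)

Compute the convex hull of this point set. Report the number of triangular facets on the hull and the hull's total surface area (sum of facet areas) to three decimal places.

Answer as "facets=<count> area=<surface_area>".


Extreme-point indices: [0, 1, 3, 4, 5] — 5 of 6 on the boundary.

Per-facet area ½‖(b−a)×(c−a)‖:
  f1: (p0, p5, p4) → 48.1204
  f2: (p0, p1, p4) → 35.0983
  f3: (p0, p1, p5) → 94.5197
  f4: (p3, p5, p4) → 87.3830
  f5: (p3, p1, p4) → 99.5723
  f6: (p3, p1, p5) → 64.4183
Σ area = 429.112

Euler characteristic 5−9+6 = 2 ✓

facets=6 area=429.112


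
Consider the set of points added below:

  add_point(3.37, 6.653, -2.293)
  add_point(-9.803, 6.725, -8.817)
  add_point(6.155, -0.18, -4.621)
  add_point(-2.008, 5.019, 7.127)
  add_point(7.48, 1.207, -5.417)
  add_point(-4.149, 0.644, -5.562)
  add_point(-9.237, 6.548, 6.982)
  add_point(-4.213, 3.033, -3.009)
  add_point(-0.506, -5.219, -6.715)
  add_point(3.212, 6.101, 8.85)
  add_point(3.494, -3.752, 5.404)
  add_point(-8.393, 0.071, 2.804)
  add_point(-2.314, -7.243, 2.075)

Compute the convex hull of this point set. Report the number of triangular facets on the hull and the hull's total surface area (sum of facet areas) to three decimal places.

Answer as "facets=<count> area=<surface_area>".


10 of the 13 inputs are extreme points: [0, 1, 2, 4, 6, 8, 9, 10, 11, 12].

Triangle areas on the boundary:
  f1: (p8, p4, p1) → 78.9436
  f2: (p8, p12, p1) → 69.0908
  f3: (p0, p4, p1) → 52.4454
  f4: (p0, p9, p4) → 38.5913
  f5: (p0, p6, p1) → 102.2202
  f6: (p0, p6, p9) → 69.6218
  f7: (p10, p9, p4) → 65.3301
  f8: (p10, p8, p12) → 34.2319
  f9: (p10, p6, p12) → 59.9099
  f10: (p10, p6, p9) → 65.7614
  f11: (p11, p12, p1) → 59.4086
  f12: (p11, p6, p1) → 52.1588
  f13: (p11, p6, p12) → 24.4130
  f14: (p2, p8, p4) → 5.4686
  f15: (p2, p10, p4) → 7.8755
  f16: (p2, p10, p8) → 46.6521
Σ area = 832.123

Check V−E+F: 10 − 24 + 16 = 2.

facets=16 area=832.123


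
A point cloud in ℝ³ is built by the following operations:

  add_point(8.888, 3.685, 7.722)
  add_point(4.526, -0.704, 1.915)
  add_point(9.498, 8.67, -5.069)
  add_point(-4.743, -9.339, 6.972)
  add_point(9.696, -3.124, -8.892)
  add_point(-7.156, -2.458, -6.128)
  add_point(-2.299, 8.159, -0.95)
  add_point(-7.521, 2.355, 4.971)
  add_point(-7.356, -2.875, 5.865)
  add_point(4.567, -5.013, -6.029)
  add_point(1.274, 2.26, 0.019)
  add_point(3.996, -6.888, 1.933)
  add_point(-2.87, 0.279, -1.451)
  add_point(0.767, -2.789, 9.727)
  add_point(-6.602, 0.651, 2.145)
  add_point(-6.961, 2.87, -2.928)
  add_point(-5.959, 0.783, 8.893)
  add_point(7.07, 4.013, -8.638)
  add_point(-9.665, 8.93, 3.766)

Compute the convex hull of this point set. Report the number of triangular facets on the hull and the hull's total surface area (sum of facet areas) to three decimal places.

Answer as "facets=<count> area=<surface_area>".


14 of the 19 inputs are extreme points: [0, 2, 3, 4, 5, 6, 8, 9, 11, 13, 15, 16, 17, 18].

Facet areas (half cross-product norm):
  f1: (p16, p13, p3) → 33.5067
  f2: (p11, p13, p3) → 39.3095
  f3: (p8, p5, p18) → 71.7607
  f4: (p8, p5, p3) → 41.6535
  f5: (p8, p16, p18) → 25.1197
  f6: (p8, p16, p3) → 15.3629
  f7: (p9, p5, p4) → 24.7696
  f8: (p9, p5, p3) → 86.7991
  f9: (p9, p11, p4) → 20.6354
  f10: (p9, p11, p3) → 34.5513
  f11: (p15, p5, p18) → 12.3187
  f12: (p17, p2, p4) → 19.7700
  f13: (p17, p5, p4) → 60.0817
  f14: (p17, p15, p5) → 46.9947
  f15: (p0, p11, p13) → 49.0113
  f16: (p0, p2, p18) → 131.2130
  f17: (p0, p2, p4) → 85.0558
  f18: (p0, p11, p4) → 83.2190
  f19: (p0, p16, p18) → 77.2185
  f20: (p0, p16, p13) → 37.6741
  f21: (p6, p15, p18) → 30.3953
  f22: (p6, p17, p15) → 46.7836
  f23: (p6, p2, p18) → 14.4599
  f24: (p6, p17, p2) → 38.8574
Σ area = 1126.521

Euler characteristic 14−36+24 = 2 ✓

facets=24 area=1126.521


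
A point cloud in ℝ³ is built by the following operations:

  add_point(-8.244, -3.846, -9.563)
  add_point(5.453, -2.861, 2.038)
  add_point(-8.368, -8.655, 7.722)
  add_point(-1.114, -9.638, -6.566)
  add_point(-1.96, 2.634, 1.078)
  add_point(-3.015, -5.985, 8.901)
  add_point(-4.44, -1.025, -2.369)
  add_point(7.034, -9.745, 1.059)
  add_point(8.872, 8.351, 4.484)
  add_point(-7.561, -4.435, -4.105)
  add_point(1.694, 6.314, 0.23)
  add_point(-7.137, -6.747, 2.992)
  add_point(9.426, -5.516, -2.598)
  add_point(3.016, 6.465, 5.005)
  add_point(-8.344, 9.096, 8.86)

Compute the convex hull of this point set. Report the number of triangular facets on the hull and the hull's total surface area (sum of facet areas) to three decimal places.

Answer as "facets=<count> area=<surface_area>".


facets=14 area=1133.928

9 of the 15 inputs are extreme points: [0, 2, 3, 5, 7, 8, 10, 12, 14].

Per-facet area ½‖(b−a)×(c−a)‖:
  f1: (p0, p14, p2) → 156.1531
  f2: (p10, p0, p14) → 116.5527
  f3: (p8, p10, p14) → 56.1642
  f4: (p8, p0, p12) → 148.3074
  f5: (p8, p10, p0) → 32.0246
  f6: (p3, p0, p2) → 77.2183
  f7: (p3, p0, p12) → 48.5759
  f8: (p7, p8, p12) → 44.6930
  f9: (p7, p3, p2) → 86.0597
  f10: (p7, p3, p12) → 33.6425
  f11: (p5, p14, p2) → 48.4088
  f12: (p5, p8, p14) → 132.5715
  f13: (p5, p7, p2) → 36.6562
  f14: (p5, p7, p8) → 116.9005
Σ area = 1133.928

Euler characteristic 9−21+14 = 2 ✓


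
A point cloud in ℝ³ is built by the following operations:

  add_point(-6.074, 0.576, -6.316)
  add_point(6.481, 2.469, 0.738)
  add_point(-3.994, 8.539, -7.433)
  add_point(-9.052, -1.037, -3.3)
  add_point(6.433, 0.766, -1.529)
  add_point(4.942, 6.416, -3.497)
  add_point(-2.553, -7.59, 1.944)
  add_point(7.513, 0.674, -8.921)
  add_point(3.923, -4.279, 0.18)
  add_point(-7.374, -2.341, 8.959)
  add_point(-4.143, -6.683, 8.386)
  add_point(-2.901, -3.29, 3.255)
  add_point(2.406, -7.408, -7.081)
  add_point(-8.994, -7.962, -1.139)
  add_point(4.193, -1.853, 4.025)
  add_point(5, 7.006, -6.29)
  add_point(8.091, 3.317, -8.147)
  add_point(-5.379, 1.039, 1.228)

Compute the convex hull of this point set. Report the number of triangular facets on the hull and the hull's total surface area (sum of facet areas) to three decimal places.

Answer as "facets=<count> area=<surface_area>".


Extreme-point indices: [0, 1, 2, 3, 4, 5, 6, 7, 8, 9, 10, 12, 13, 14, 15, 16] — 16 of 18 on the boundary.

Facet areas (half cross-product norm):
  f1: (p9, p2, p3) → 66.7292
  f2: (p0, p2, p3) → 15.1382
  f3: (p7, p2, p16) → 18.1807
  f4: (p7, p0, p2) → 55.1877
  f5: (p7, p0, p12) → 55.9489
  f6: (p13, p12, p6) → 36.7631
  f7: (p13, p9, p3) → 41.4674
  f8: (p13, p0, p3) → 13.9250
  f9: (p13, p0, p12) → 57.4209
  f10: (p15, p2, p16) → 17.8059
  f11: (p5, p9, p2) → 95.5171
  f12: (p5, p1, p9) → 47.6669
  f13: (p5, p15, p2) → 13.0047
  f14: (p5, p1, p16) → 19.1668
  f15: (p5, p15, p16) → 7.1898
  f16: (p10, p13, p9) → 29.2023
  f17: (p10, p13, p6) → 23.4203
  f18: (p10, p12, p6) → 10.2484
  f19: (p14, p1, p9) → 29.5481
  f20: (p14, p10, p9) → 28.4652
  f21: (p8, p10, p12) → 42.9238
  f22: (p8, p14, p10) → 24.0412
  f23: (p8, p7, p12) → 37.9352
  f24: (p4, p14, p1) → 8.3547
  f25: (p4, p1, p16) → 8.8704
  f26: (p4, p7, p16) → 10.1670
  f27: (p4, p8, p7) → 20.6997
  f28: (p4, p8, p14) → 13.0281
Σ area = 848.017

Euler characteristic 16−42+28 = 2 ✓

facets=28 area=848.017


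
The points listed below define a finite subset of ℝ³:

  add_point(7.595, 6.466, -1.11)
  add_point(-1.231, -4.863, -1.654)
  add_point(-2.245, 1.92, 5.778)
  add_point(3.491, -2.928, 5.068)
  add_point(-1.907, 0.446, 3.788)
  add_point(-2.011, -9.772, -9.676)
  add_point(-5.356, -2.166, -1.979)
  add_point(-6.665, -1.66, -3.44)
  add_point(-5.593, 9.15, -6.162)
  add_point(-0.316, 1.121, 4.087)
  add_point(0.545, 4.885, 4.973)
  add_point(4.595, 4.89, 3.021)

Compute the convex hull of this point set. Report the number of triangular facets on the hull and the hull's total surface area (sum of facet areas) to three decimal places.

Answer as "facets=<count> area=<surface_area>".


Extreme-point indices: [0, 1, 2, 3, 5, 6, 7, 8, 10, 11] — 10 of 12 on the boundary.

Area of each hull facet:
  f1: (p8, p5, p7) → 53.6803
  f2: (p8, p5, p0) → 134.8599
  f3: (p3, p5, p0) → 102.6783
  f4: (p1, p3, p5) → 21.4487
  f5: (p6, p1, p3) → 19.1518
  f6: (p6, p5, p7) → 11.3729
  f7: (p6, p1, p5) → 23.0088
  f8: (p10, p8, p0) → 61.3802
  f9: (p11, p3, p0) → 18.1595
  f10: (p11, p10, p0) → 6.4835
  f11: (p11, p10, p3) → 17.8354
  f12: (p2, p6, p3) → 34.8903
  f13: (p2, p10, p3) → 15.6150
  f14: (p2, p6, p7) → 6.6575
  f15: (p2, p8, p7) → 59.9533
  f16: (p2, p10, p8) → 27.7379
Σ area = 614.913

Euler: V−E+F = 10−24+16 = 2.

facets=16 area=614.913


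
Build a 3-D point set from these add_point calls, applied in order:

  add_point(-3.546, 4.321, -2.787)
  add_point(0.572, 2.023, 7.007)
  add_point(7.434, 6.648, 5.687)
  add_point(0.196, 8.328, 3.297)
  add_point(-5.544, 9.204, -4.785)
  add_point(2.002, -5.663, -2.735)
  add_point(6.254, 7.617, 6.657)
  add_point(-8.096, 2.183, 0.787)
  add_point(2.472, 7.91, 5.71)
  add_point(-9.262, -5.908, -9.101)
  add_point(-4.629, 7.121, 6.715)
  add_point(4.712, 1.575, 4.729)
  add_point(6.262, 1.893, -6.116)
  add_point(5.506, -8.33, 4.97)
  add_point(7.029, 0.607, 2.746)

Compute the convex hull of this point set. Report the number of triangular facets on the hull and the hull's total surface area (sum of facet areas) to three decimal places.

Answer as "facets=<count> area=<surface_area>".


facets=22 area=882.762

Points on the hull: [1, 2, 3, 4, 5, 6, 7, 8, 9, 10, 12, 13, 14] (13 of 15).

Area of each hull facet:
  f1: (p12, p4, p9) → 106.6832
  f2: (p12, p4, p2) → 87.2288
  f3: (p7, p4, p9) → 59.7368
  f4: (p7, p13, p9) → 112.6382
  f5: (p10, p7, p4) → 39.0642
  f6: (p10, p1, p13) → 16.9401
  f7: (p10, p7, p13) → 74.1526
  f8: (p5, p13, p9) → 36.9754
  f9: (p5, p12, p9) → 58.5508
  f10: (p5, p12, p13) → 38.2359
  f11: (p14, p13, p2) → 20.2341
  f12: (p14, p12, p2) → 28.7821
  f13: (p14, p12, p13) → 39.1680
  f14: (p6, p4, p2) → 14.7742
  f15: (p6, p10, p1) → 29.0828
  f16: (p6, p13, p2) → 12.0484
  f17: (p6, p1, p13) → 44.1364
  f18: (p3, p10, p4) → 30.0244
  f19: (p3, p6, p4) → 14.9158
  f20: (p8, p6, p10) → 5.8447
  f21: (p8, p3, p10) → 10.0264
  f22: (p8, p3, p6) → 3.5186
Σ area = 882.762

Euler: V−E+F = 13−33+22 = 2.


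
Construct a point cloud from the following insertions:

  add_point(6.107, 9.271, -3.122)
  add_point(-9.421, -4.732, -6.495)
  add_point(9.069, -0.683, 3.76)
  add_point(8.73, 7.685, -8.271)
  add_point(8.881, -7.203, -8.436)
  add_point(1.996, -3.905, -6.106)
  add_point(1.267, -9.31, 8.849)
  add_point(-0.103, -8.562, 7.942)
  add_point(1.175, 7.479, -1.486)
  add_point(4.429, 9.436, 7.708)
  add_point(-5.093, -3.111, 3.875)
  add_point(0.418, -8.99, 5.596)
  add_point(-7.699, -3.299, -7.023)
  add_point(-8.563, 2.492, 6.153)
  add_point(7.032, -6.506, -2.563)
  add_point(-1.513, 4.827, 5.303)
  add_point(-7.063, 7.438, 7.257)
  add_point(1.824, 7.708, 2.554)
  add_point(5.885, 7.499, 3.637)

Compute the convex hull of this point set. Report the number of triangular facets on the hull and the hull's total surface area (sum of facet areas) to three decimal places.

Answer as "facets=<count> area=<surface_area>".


Extreme-point indices: [0, 1, 2, 3, 4, 6, 7, 8, 9, 11, 12, 13, 16] — 13 of 19 on the boundary.

Per-facet area ½‖(b−a)×(c−a)‖:
  f1: (p6, p9, p2) → 73.3605
  f2: (p3, p9, p2) → 84.3755
  f3: (p16, p6, p9) → 104.9454
  f4: (p12, p16, p1) → 20.0822
  f5: (p4, p6, p2) → 87.7719
  f6: (p4, p3, p2) → 90.2738
  f7: (p4, p12, p3) → 123.5547
  f8: (p4, p12, p1) → 15.6987
  f9: (p13, p16, p1) → 28.9289
  f10: (p13, p16, p6) → 35.8470
  f11: (p0, p3, p9) → 12.8673
  f12: (p0, p16, p9) → 63.5834
  f13: (p11, p6, p1) → 11.9638
  f14: (p11, p4, p1) → 124.6150
  f15: (p11, p4, p6) → 19.8455
  f16: (p7, p6, p1) → 6.7995
  f17: (p7, p13, p1) → 99.2918
  f18: (p7, p13, p6) → 6.7170
  f19: (p8, p0, p3) → 13.6192
  f20: (p8, p0, p16) → 18.2626
  f21: (p8, p12, p3) → 74.6067
  f22: (p8, p12, p16) → 89.3303
Σ area = 1206.341

Check V−E+F: 13 − 33 + 22 = 2.

facets=22 area=1206.341
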